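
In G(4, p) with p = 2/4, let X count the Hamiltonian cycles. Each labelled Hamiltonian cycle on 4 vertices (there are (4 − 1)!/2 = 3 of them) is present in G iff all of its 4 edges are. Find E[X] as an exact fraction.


K_4 has (4 − 1)!/2 = 3 labelled Hamiltonian cycles.
For each such Hamiltonian cycle H, let X_H = 1 if all 4 edges of H are present in G. Then P[X_H = 1] = p^{4} = (1/2)^{4} = 1/16.
Summing the indicators: E[X] = Σ_H E[X_H] = 3 · p^{4} = 3 · 1/16 = 3/16.
Numerically: E[X] ≈ 0.1875.

E[X] = 3 · (1/2)^{4} = 3/16 ≈ 0.1875.


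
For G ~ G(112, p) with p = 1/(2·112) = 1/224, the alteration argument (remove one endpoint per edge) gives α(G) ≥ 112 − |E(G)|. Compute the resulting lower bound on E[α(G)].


E[|E(G)|] = C(112, 2)·p = 6216 · (1/224) = 111/4.
E[α(G)] ≥ n − E[|E(G)|] = 112 − 111/4 = 337/4.
Numerically: ≈ 84.2500.
(This is only a lower bound; the true E[α(G)] may be larger.)

E[α(G)] ≥ 337/4 ≈ 84.2500.


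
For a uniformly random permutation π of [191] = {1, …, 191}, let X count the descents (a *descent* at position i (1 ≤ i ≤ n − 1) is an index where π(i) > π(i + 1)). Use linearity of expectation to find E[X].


Write X = Σ X_I over i = 1, …, 190, with X_I the indicator of one descent.
There are 190 indicators.
For each fixed i, the pair (π(i), π(i+1)) is a uniformly random ordered pair of distinct values from {1, …, 191}; by symmetry P[π(i) > π(i+1)] = 1/2.
By linearity: E[X] = 190 · (1/2) = (191 − 1) · (1/2) = 95 ≈ 95.0000.

E[X] = 95 = 95.0000.


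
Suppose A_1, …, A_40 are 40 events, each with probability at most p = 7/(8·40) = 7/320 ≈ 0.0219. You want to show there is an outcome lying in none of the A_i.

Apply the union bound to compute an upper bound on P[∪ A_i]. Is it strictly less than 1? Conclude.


Union bound: P[∪_{i=1}^{40} A_i] ≤ Σ_i P[A_i] ≤ 40·p = 40·(7/320) = 7/8.
Numerically: 7/8 ≈ 0.8750.
Is 7/8 < 1? YES.
Since P[∪ A_i] ≤ 7/8 < 1, the complement has P[∩ A_i^c] ≥ 1 − 7/8 = 1/8 > 0, so some outcome avoids every A_i.

40·p = 7/8 ≈ 0.8750; existence CERTIFIED by the union bound.


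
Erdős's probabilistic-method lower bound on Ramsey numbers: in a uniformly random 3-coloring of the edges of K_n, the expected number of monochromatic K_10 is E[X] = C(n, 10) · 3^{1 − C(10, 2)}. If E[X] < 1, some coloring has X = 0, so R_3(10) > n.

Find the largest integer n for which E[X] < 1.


We need C(n, 10) · 3^{1 − 45} < 1, i.e. C(n, 10) < 3^{45 − 1} = 984770902183611232881.
Check values of n near the boundary:
  n = 571: C(571, 10) = 937951290893172842001; 937951290893172842001 < 984770902183611232881? YES
  n = 572: C(572, 10) = 954640815642161682606; 954640815642161682606 < 984770902183611232881? YES
  n = 573: C(573, 10) = 971597135635805762226; 971597135635805762226 < 984770902183611232881? YES
  n = 574: C(574, 10) = 988824035203816502691; 988824035203816502691 < 984770902183611232881? NO
The largest n with C(n, 10) < 984770902183611232881 is n = 573 (where E[X] = 35985079097622435638/36472996377170786403 ≈ 0.987). Hence R_3(10) > 573, i.e. R_3(10) ≥ 574.

Largest n = 573; hence R_3(10) > 573.


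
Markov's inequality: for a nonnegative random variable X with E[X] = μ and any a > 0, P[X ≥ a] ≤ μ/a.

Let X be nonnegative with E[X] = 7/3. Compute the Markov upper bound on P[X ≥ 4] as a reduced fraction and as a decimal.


μ = E[X] = 7/3, a = 4.
Markov: P[X ≥ 4] ≤ μ/a = (7/3)/4 = 7/12.
Numerically: ≈ 0.58333.
(Since a = 4 > μ = 2.33333, the bound 7/12 is < 1 and informative.)

P[X ≥ 4] ≤ 7/12 ≈ 0.58333.


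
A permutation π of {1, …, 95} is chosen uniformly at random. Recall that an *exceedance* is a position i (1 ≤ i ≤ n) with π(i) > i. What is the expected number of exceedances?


Write X = Σ_{i=1}^{95} X_i, where X_i = 1_{π(i) > i}.
For each fixed i, π(i) is uniform over {1, …, 95} (marginal of a uniform permutation), so P[π(i) > i] = (n − i)/n. Summing: Σ_{i=1}^{95} (n − i)/n = (0 + 1 + … + 94)/95 = 95(95 − 1)/(2·95) = (95 − 1)/2.
Hence E[X] = Σ_{i=1}^{95} (95 − i)/95 = 47 ≈ 47.000.

E[X] = 47 = 47.000.


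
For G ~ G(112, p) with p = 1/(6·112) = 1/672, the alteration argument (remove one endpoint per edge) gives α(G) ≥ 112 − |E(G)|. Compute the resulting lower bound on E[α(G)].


E[|E(G)|] = C(112, 2)·p = 6216 · (1/672) = 37/4.
E[α(G)] ≥ n − E[|E(G)|] = 112 − 37/4 = 411/4.
Numerically: ≈ 102.7500.
(This is only a lower bound; the true E[α(G)] may be larger.)

E[α(G)] ≥ 411/4 ≈ 102.7500.


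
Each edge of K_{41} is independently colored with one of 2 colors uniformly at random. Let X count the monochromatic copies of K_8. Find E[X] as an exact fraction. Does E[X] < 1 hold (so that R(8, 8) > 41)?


E[X] = C(41, 8) · 2^{1 − 28} = 95548245 · 2^{−27} = 95548245/134217728.
As a reduced fraction: E[X] = 95548245/134217728 ≈ 0.712.
Is E[X] < 1? YES.
Since E[X] < 1, there exists a 2-coloring of K_{41} with no monochromatic K_8; hence R(8, 8) > 41.

E[X] = 95548245/134217728 ≈ 0.712; E[X] < 1, so R(8, 8) > 41.


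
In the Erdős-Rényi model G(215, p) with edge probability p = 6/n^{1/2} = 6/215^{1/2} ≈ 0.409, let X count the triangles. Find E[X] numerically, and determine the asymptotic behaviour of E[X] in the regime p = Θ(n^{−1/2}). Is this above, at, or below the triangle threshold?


Number of potential triangles: C(215, 3) = 1633355.
Each occurs with probability p³ ≈ (0.409)³ ≈ 6.85166e-02.
By linearity: E[X] = C(215, 3)·p³ ≈ 1633355 · 6.85166e-02 ≈ 111911.998.
Since α = 1/2 < 1, p = c/n^{1/2} ≫ 1/n is above the triangle threshold p ~ 1/n. Asymptotically E[X] ~ (c³/6)·n^{3(1−α)} = (6³/6)·n^{1.5} → ∞; triangles are abundant w.h.p.

E[X] ≈ 111911.998; in regime p = Θ(1/n^{1/2}) E[X] diverges (above the triangle threshold p ~ 1/n).


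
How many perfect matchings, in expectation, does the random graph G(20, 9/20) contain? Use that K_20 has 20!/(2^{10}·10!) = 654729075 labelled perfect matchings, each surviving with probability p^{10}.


K_20 has 20!/(2^{10}·10!) = 654729075 labelled perfect matchings.
For each such perfect matching H, let X_H = 1 if all 10 edges of H are present in G. Then P[X_H = 1] = p^{10} = (9/20)^{10} = 3486784401/10240000000000.
By linearity: E[X] = Σ_H E[X_H] = 654729075 · p^{10} = 654729075 · 3486784401/10240000000000 = 91315965023646363/409600000000.
Numerically: E[X] ≈ 2.2294e+05.

E[X] = 654729075 · (9/20)^{10} = 91315965023646363/409600000000 ≈ 2.2294e+05.


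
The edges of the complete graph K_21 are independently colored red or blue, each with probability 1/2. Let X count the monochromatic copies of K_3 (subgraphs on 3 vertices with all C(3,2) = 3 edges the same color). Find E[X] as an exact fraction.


Let X = Σ_S X_S over the C(21, 3) = 1330 subsets S of size 3, where X_S = 1 if the K_3 on S is monochromatic.
For a fixed S, the K_3 on S has C(3, 2) = 3 edges. P[all 3 edges red] = (1/2)^3, and likewise for blue, so P[monochromatic] = 2·(1/2)^3 = 2^{1 − 3} = 1/4.
By linearity: E[X] = C(21, 3) · 2^{1 − 3} = 1330 · 1/4 = 665/2.
Numerically: E[X] ≈ 332.5000.

E[X] = C(21,3)·2^(1−C(3,2)) = 665/2 ≈ 332.5000.


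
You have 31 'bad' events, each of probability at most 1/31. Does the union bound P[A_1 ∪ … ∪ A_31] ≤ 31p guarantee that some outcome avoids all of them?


Union bound: P[∪_{i=1}^{31} A_i] ≤ Σ_i P[A_i] ≤ 31·p = 31·(1/31) = 1.
Numerically: 1 ≈ 1.0000.
Is 1 < 1? NO.
Since the bound 1 is ≥ 1, the union bound is uninformative here; it does NOT by itself certify existence.

31·p = 1 ≈ 1.0000; existence NOT certified by the union bound.


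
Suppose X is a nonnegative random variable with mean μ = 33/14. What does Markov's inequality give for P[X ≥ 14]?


μ = E[X] = 33/14, a = 14.
Markov: P[X ≥ 14] ≤ μ/a = (33/14)/14 = 33/196.
Numerically: ≈ 0.1684.
(Since a = 14 > μ = 2.3571, the bound 33/196 is < 1 and informative.)

P[X ≥ 14] ≤ 33/196 ≈ 0.1684.


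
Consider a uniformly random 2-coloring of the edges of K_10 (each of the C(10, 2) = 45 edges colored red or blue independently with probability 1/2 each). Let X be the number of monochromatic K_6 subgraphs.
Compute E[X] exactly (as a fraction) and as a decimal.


Let X = Σ_S X_S over the C(10, 6) = 210 subsets S of size 6, where X_S = 1 if the K_6 on S is monochromatic.
For a fixed S, the K_6 on S has C(6, 2) = 15 edges. P[all 15 edges red] = (1/2)^15, and likewise for blue, so P[monochromatic] = 2·(1/2)^15 = 2^{1 − 15} = 1/16384.
By linearity of expectation: E[X] = C(10, 6) · 2^{1 − 15} = 210 · 1/16384 = 105/8192.
Numerically: E[X] ≈ 0.01282.

E[X] = C(10,6)·2^(1−C(6,2)) = 105/8192 ≈ 0.01282.


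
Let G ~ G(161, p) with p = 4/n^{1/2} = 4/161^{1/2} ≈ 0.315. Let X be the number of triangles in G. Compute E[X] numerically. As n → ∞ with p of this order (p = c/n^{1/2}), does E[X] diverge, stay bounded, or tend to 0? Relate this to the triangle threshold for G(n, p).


Number of potential triangles: C(161, 3) = 682640.
Each occurs with probability p³ ≈ (0.315)³ ≈ 3.13286e-02.
By linearity: E[X] = C(161, 3)·p³ ≈ 682640 · 3.13286e-02 ≈ 21386.164.
Since α = 1/2 < 1, p = c/n^{1/2} ≫ 1/n is above the triangle threshold p ~ 1/n. Asymptotically E[X] ~ (c³/6)·n^{3(1−α)} = (4³/6)·n^{1.5} → ∞; triangles are abundant w.h.p.

E[X] ≈ 21386.164; in regime p = Θ(1/n^{1/2}) E[X] diverges (above the triangle threshold p ~ 1/n).


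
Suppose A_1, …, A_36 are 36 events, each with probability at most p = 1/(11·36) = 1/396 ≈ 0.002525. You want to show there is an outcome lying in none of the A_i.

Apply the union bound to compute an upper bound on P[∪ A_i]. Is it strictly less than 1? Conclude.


Union bound: P[∪_{i=1}^{36} A_i] ≤ Σ_i P[A_i] ≤ 36·p = 36·(1/396) = 1/11.
Numerically: 1/11 ≈ 0.090909.
Is 1/11 < 1? YES.
Since P[∪ A_i] ≤ 1/11 < 1, the complement has P[∩ A_i^c] ≥ 1 − 1/11 = 10/11 > 0, so some outcome avoids every A_i.

36·p = 1/11 ≈ 0.090909; existence CERTIFIED by the union bound.


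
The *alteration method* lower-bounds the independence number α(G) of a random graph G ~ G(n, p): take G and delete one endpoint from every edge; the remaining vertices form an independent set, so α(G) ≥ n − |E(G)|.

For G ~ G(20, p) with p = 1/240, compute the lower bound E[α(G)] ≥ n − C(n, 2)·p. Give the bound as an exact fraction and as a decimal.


E[|E(G)|] = C(20, 2)·p = 190 · (1/240) = 19/24.
E[α(G)] ≥ n − E[|E(G)|] = 20 − 19/24 = 461/24.
Numerically: ≈ 19.208.
(This is only a lower bound; the true E[α(G)] may be larger.)

E[α(G)] ≥ 461/24 ≈ 19.208.


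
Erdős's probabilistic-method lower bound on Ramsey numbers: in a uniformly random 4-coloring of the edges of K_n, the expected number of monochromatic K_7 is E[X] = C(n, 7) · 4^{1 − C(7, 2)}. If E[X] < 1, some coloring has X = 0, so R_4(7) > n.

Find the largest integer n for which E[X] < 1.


We need C(n, 7) · 4^{1 − 21} < 1, i.e. C(n, 7) < 4^{21 − 1} = 1099511627776.
Check values of n near the boundary:
  n = 176: C(176, 7) = 919790691600; 919790691600 < 1099511627776? YES
  n = 177: C(177, 7) = 957664425960; 957664425960 < 1099511627776? YES
  n = 178: C(178, 7) = 996867063280; 996867063280 < 1099511627776? YES
  n = 179: C(179, 7) = 1037437234460; 1037437234460 < 1099511627776? YES
  n = 180: C(180, 7) = 1079414463600; 1079414463600 < 1099511627776? YES
  n = 181: C(181, 7) = 1122839183400; 1122839183400 < 1099511627776? NO
  n = 182: C(182, 7) = 1167752750736; 1167752750736 < 1099511627776? NO
The largest n with C(n, 7) < 1099511627776 is n = 180 (where E[X] = 67463403975/68719476736 ≈ 0.982). Hence R_4(7) > 180, i.e. R_4(7) ≥ 181.

Largest n = 180; hence R_4(7) > 180.


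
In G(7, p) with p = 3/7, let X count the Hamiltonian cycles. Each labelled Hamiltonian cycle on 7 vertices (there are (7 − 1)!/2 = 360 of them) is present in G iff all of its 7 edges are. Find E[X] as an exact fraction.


K_7 has (7 − 1)!/2 = 360 labelled Hamiltonian cycles.
For each such Hamiltonian cycle H, let X_H = 1 if all 7 edges of H are present in G. Then P[X_H = 1] = p^{7} = (3/7)^{7} = 2187/823543.
By linearity: E[X] = Σ_H E[X_H] = 360 · p^{7} = 360 · 2187/823543 = 787320/823543.
Numerically: E[X] ≈ 0.956.

E[X] = 360 · (3/7)^{7} = 787320/823543 ≈ 0.956.


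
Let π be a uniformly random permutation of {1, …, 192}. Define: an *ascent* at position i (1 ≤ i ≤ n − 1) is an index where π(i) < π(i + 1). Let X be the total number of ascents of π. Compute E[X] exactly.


Write X = Σ X_I over i = 1, …, 191, with X_I the indicator of one ascent.
There are 191 indicators.
For each fixed i, the pair (π(i), π(i+1)) is a uniformly random ordered pair of distinct values from {1, …, 192}; by symmetry P[π(i) < π(i+1)] = 1/2.
By linearity: E[X] = 191 · (1/2) = (192 − 1) · (1/2) = 191/2 ≈ 95.50000.

E[X] = 191/2 = 95.50000.


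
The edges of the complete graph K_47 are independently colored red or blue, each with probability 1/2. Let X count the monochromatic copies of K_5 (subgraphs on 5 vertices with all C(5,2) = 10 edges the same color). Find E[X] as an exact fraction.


Let X = Σ_S X_S over the C(47, 5) = 1533939 subsets S of size 5, where X_S = 1 if the K_5 on S is monochromatic.
For a fixed S, the K_5 on S has C(5, 2) = 10 edges. P[all 10 edges red] = (1/2)^10, and likewise for blue, so P[monochromatic] = 2·(1/2)^10 = 2^{1 − 10} = 1/512.
By linearity of expectation: E[X] = C(47, 5) · 2^{1 − 10} = 1533939 · 1/512 = 1533939/512.
Numerically: E[X] ≈ 2995.97461.

E[X] = C(47,5)·2^(1−C(5,2)) = 1533939/512 ≈ 2995.97461.


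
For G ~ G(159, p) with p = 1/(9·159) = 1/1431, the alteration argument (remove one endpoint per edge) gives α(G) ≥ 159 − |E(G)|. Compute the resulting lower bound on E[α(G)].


E[|E(G)|] = C(159, 2)·p = 12561 · (1/1431) = 79/9.
E[α(G)] ≥ n − E[|E(G)|] = 159 − 79/9 = 1352/9.
Numerically: ≈ 150.2222.
(This is only a lower bound; the true E[α(G)] may be larger.)

E[α(G)] ≥ 1352/9 ≈ 150.2222.


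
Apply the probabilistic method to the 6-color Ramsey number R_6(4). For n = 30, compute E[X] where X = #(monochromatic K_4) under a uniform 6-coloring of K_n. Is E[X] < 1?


E[X] = C(30, 4) · 6^{1 − 6} = 27405 · 6^{−5} = 27405/7776.
As a reduced fraction: E[X] = 1015/288 ≈ 3.5243056.
Is E[X] < 1? NO.
Since E[X] ≥ 1, the first-moment bound is inconclusive at n = 30; it does NOT by itself certify R_6(4) > 30.

E[X] = 1015/288 ≈ 3.5243056; E[X] ≥ 1; first-moment method inconclusive here.


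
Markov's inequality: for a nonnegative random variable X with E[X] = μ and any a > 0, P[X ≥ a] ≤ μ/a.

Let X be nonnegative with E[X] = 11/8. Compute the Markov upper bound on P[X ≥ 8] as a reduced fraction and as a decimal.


μ = E[X] = 11/8, a = 8.
Markov: P[X ≥ 8] ≤ μ/a = (11/8)/8 = 11/64.
Numerically: ≈ 0.17188.
(Since a = 8 > μ = 1.37500, the bound 11/64 is < 1 and informative.)

P[X ≥ 8] ≤ 11/64 ≈ 0.17188.


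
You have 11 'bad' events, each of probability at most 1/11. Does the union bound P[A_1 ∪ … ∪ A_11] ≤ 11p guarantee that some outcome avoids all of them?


Union bound: P[∪_{i=1}^{11} A_i] ≤ Σ_i P[A_i] ≤ 11·p = 11·(1/11) = 1.
Numerically: 1 ≈ 1.000000.
Is 1 < 1? NO.
Since the bound 1 is ≥ 1, the union bound is uninformative here; it does NOT by itself certify existence.

11·p = 1 ≈ 1.000000; existence NOT certified by the union bound.


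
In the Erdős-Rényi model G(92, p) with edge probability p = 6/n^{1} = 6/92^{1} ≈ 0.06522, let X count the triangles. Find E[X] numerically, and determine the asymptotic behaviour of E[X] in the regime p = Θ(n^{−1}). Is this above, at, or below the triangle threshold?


Number of potential triangles: C(92, 3) = 125580.
Each occurs with probability p³ ≈ (0.06522)³ ≈ 2.773897e-04.
By linearity: E[X] = C(92, 3)·p³ ≈ 125580 · 2.773897e-04 ≈ 34.8346.
Here α = 1, so p = 6/n is exactly at the triangle threshold p ~ 1/n. Asymptotically E[X] → c³/6 = 6³/6 = 36 ≈ 36.0000, a bounded constant. In this regime the triangle count is asymptotically Poisson(c³/6).

E[X] ≈ 34.8346; in regime p = Θ(1/n^{1}) E[X] stays bounded (at the triangle threshold p ~ 1/n).


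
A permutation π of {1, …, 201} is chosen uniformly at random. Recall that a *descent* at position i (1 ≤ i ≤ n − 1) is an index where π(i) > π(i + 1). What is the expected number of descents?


Write X = Σ X_I over i = 1, …, 200, with X_I the indicator of one descent.
There are 200 indicators.
For each fixed i, the pair (π(i), π(i+1)) is a uniformly random ordered pair of distinct values from {1, …, 201}; by symmetry P[π(i) > π(i+1)] = 1/2.
By linearity: E[X] = 200 · (1/2) = (201 − 1) · (1/2) = 100 ≈ 100.0000.

E[X] = 100 = 100.0000.


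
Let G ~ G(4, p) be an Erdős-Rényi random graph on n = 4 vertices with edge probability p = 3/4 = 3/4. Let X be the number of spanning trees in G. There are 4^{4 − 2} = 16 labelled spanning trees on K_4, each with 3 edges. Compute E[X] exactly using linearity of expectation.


K_4 has 4^{4 − 2} = 16 labelled spanning trees.
For each such spanning tree H, let X_H = 1 if all 3 edges of H are present in G. Then P[X_H = 1] = p^{3} = (3/4)^{3} = 27/64.
Summing the indicators: E[X] = Σ_H E[X_H] = 16 · p^{3} = 16 · 27/64 = 27/4.
Numerically: E[X] ≈ 6.75.

E[X] = 16 · (3/4)^{3} = 27/4 ≈ 6.75.


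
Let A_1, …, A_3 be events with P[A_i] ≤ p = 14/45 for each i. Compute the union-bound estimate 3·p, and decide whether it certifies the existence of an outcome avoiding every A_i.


Union bound: P[∪_{i=1}^{3} A_i] ≤ Σ_i P[A_i] ≤ 3·p = 3·(14/45) = 14/15.
Numerically: 14/15 ≈ 0.933.
Is 14/15 < 1? YES.
Since P[∪ A_i] ≤ 14/15 < 1, the complement has P[∩ A_i^c] ≥ 1 − 14/15 = 1/15 > 0, so some outcome avoids every A_i.

3·p = 14/15 ≈ 0.933; existence CERTIFIED by the union bound.


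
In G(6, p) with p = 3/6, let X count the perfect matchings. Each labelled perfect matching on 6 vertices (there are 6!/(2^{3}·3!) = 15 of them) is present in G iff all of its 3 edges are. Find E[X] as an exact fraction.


K_6 has 6!/(2^{3}·3!) = 15 labelled perfect matchings.
For each such perfect matching H, let X_H = 1 if all 3 edges of H are present in G. Then P[X_H = 1] = p^{3} = (1/2)^{3} = 1/8.
By linearity: E[X] = Σ_H E[X_H] = 15 · p^{3} = 15 · 1/8 = 15/8.
Numerically: E[X] ≈ 1.875.

E[X] = 15 · (1/2)^{3} = 15/8 ≈ 1.875.


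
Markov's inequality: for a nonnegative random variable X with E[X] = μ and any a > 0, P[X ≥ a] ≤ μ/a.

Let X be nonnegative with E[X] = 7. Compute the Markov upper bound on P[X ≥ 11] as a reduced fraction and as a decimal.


μ = E[X] = 7, a = 11.
Markov: P[X ≥ 11] ≤ μ/a = (7)/11 = 7/11.
Numerically: ≈ 0.636364.
(Since a = 11 > μ = 7.000000, the bound 7/11 is < 1 and informative.)

P[X ≥ 11] ≤ 7/11 ≈ 0.636364.


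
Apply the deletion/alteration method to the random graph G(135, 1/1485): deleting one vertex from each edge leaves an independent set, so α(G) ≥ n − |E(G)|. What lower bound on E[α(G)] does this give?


E[|E(G)|] = C(135, 2)·p = 9045 · (1/1485) = 67/11.
E[α(G)] ≥ n − E[|E(G)|] = 135 − 67/11 = 1418/11.
Numerically: ≈ 128.909.
(This is only a lower bound; the true E[α(G)] may be larger.)

E[α(G)] ≥ 1418/11 ≈ 128.909.


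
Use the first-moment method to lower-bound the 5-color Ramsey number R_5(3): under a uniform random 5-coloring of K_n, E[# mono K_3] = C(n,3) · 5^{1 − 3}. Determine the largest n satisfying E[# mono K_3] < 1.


We need C(n, 3) · 5^{1 − 3} < 1, i.e. C(n, 3) < 5^{3 − 1} = 25.
Check values of n near the boundary:
  n = 4: C(4, 3) = 4; 4 < 25? YES
  n = 5: C(5, 3) = 10; 10 < 25? YES
  n = 6: C(6, 3) = 20; 20 < 25? YES
  n = 7: C(7, 3) = 35; 35 < 25? NO
  n = 8: C(8, 3) = 56; 56 < 25? NO
The largest n with C(n, 3) < 25 is n = 6 (where E[X] = 4/5 ≈ 0.80000). Hence R_5(3) > 6, i.e. R_5(3) ≥ 7.

Largest n = 6; hence R_5(3) > 6.


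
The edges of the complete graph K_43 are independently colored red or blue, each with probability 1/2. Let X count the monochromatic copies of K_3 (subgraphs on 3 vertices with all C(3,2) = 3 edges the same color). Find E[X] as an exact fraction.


Let X = Σ_S X_S over the C(43, 3) = 12341 subsets S of size 3, where X_S = 1 if the K_3 on S is monochromatic.
For a fixed S, the K_3 on S has C(3, 2) = 3 edges. P[all 3 edges red] = (1/2)^3, and likewise for blue, so P[monochromatic] = 2·(1/2)^3 = 2^{1 − 3} = 1/4.
By linearity: E[X] = C(43, 3) · 2^{1 − 3} = 12341 · 1/4 = 12341/4.
Numerically: E[X] ≈ 3085.250000.

E[X] = C(43,3)·2^(1−C(3,2)) = 12341/4 ≈ 3085.250000.


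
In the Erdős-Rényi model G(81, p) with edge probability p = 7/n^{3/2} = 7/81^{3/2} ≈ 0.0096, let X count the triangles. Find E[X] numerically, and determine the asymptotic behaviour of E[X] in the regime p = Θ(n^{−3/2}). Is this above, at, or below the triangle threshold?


Number of potential triangles: C(81, 3) = 85320.
Each occurs with probability p³ ≈ (0.0096)³ ≈ 8.85343e-07.
By linearity: E[X] = C(81, 3)·p³ ≈ 85320 · 8.85343e-07 ≈ 0.076.
Since α = 3/2 > 1, p = c/n^{3/2} = o(1/n) is below the triangle threshold p ~ 1/n. Asymptotically E[X] ~ (c³/6)·n^{3(1−α)} = (7³/6)·n^{-1.5} → 0, so by Markov's inequality G has no triangles w.h.p.

E[X] ≈ 0.076; in regime p = Θ(1/n^{3/2}) E[X] tends to 0 (below the triangle threshold p ~ 1/n).


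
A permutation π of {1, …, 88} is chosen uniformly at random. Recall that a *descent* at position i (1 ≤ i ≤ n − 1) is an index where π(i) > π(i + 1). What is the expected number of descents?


Write X = Σ X_I over i = 1, …, 87, with X_I the indicator of one descent.
There are 87 indicators.
For each fixed i, the pair (π(i), π(i+1)) is a uniformly random ordered pair of distinct values from {1, …, 88}; by symmetry P[π(i) > π(i+1)] = 1/2.
By linearity: E[X] = 87 · (1/2) = (88 − 1) · (1/2) = 87/2 ≈ 43.50000.

E[X] = 87/2 = 43.50000.


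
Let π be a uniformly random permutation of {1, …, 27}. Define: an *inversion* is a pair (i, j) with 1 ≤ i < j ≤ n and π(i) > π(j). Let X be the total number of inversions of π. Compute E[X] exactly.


Write X = Σ X_I over the C(27, 2) = 351 pairs i < j, with X_I the indicator of one inversion.
There are 351 indicators.
For each fixed pair i < j, the values π(i) and π(j) are two distinct elements of {1, …, 27} in uniformly random order; by symmetry P[π(i) > π(j)] = 1/2.
By linearity: E[X] = 351 · (1/2) = C(27, 2) · (1/2) = 351/2 = 351/2 ≈ 175.50000.

E[X] = 351/2 = 175.50000.


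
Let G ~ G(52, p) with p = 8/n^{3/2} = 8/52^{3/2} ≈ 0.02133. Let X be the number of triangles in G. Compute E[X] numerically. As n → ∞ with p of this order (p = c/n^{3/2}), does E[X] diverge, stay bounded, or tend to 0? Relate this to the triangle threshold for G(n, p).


Number of potential triangles: C(52, 3) = 22100.
Each occurs with probability p³ ≈ (0.02133)³ ≈ 9.710798e-06.
By linearity: E[X] = C(52, 3)·p³ ≈ 22100 · 9.710798e-06 ≈ 0.2146.
Since α = 3/2 > 1, p = c/n^{3/2} = o(1/n) is below the triangle threshold p ~ 1/n. Asymptotically E[X] ~ (c³/6)·n^{3(1−α)} = (8³/6)·n^{-1.5} → 0, so by Markov's inequality G has no triangles w.h.p.

E[X] ≈ 0.2146; in regime p = Θ(1/n^{3/2}) E[X] tends to 0 (below the triangle threshold p ~ 1/n).


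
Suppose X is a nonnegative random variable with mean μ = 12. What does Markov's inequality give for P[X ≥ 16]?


μ = E[X] = 12, a = 16.
Markov: P[X ≥ 16] ≤ μ/a = (12)/16 = 3/4.
Numerically: ≈ 0.75000.
(Since a = 16 > μ = 12.00000, the bound 3/4 is < 1 and informative.)

P[X ≥ 16] ≤ 3/4 ≈ 0.75000.


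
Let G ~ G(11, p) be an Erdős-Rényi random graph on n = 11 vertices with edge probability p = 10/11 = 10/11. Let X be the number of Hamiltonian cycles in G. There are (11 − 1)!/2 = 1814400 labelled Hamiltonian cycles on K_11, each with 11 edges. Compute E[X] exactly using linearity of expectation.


K_11 has (11 − 1)!/2 = 1814400 labelled Hamiltonian cycles.
For each such Hamiltonian cycle H, let X_H = 1 if all 11 edges of H are present in G. Then P[X_H = 1] = p^{11} = (10/11)^{11} = 100000000000/285311670611.
By linearity of expectation: E[X] = Σ_H E[X_H] = 1814400 · p^{11} = 1814400 · 100000000000/285311670611 = 181440000000000000/285311670611.
Numerically: E[X] ≈ 6.3594e+05.

E[X] = 1814400 · (10/11)^{11} = 181440000000000000/285311670611 ≈ 6.3594e+05.


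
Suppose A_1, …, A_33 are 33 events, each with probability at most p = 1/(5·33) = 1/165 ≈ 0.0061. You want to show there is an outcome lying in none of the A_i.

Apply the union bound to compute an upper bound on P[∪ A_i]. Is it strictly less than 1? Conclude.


Union bound: P[∪_{i=1}^{33} A_i] ≤ Σ_i P[A_i] ≤ 33·p = 33·(1/165) = 1/5.
Numerically: 1/5 ≈ 0.2000.
Is 1/5 < 1? YES.
Since P[∪ A_i] ≤ 1/5 < 1, the complement has P[∩ A_i^c] ≥ 1 − 1/5 = 4/5 > 0, so some outcome avoids every A_i.

33·p = 1/5 ≈ 0.2000; existence CERTIFIED by the union bound.


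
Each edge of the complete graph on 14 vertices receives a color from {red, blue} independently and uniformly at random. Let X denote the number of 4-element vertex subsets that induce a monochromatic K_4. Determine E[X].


Let X = Σ_S X_S over the C(14, 4) = 1001 subsets S of size 4, where X_S = 1 if the K_4 on S is monochromatic.
For a fixed S, the K_4 on S has C(4, 2) = 6 edges. P[all 6 edges red] = (1/2)^6, and likewise for blue, so P[monochromatic] = 2·(1/2)^6 = 2^{1 − 6} = 1/32.
By linearity of expectation: E[X] = C(14, 4) · 2^{1 − 6} = 1001 · 1/32 = 1001/32.
Numerically: E[X] ≈ 31.281250.

E[X] = C(14,4)·2^(1−C(4,2)) = 1001/32 ≈ 31.281250.


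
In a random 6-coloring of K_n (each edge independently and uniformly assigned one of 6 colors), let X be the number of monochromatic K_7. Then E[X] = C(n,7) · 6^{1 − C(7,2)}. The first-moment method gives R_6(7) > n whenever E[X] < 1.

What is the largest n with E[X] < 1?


We need C(n, 7) · 6^{1 − 21} < 1, i.e. C(n, 7) < 6^{21 − 1} = 3656158440062976.
Check values of n near the boundary:
  n = 562: C(562, 7) = 3384017972944752; 3384017972944752 < 3656158440062976? YES
  n = 563: C(563, 7) = 3426622515769596; 3426622515769596 < 3656158440062976? YES
  n = 564: C(564, 7) = 3469685994423792; 3469685994423792 < 3656158440062976? YES
  n = 565: C(565, 7) = 3513212521235560; 3513212521235560 < 3656158440062976? YES
  n = 566: C(566, 7) = 3557206237959440; 3557206237959440 < 3656158440062976? YES
  n = 567: C(567, 7) = 3601671315933933; 3601671315933933 < 3656158440062976? YES
  n = 568: C(568, 7) = 3646611956239704; 3646611956239704 < 3656158440062976? YES
  n = 569: C(569, 7) = 3692032389858348; 3692032389858348 < 3656158440062976? NO
  n = 570: C(570, 7) = 3737936877831720; 3737936877831720 < 3656158440062976? NO
  n = 571: C(571, 7) = 3784329711421830; 3784329711421830 < 3656158440062976? NO
The largest n with C(n, 7) < 3656158440062976 is n = 568 (where E[X] = 16882462760369/16926659444736 ≈ 0.9973889). Hence R_6(7) > 568, i.e. R_6(7) ≥ 569.

Largest n = 568; hence R_6(7) > 568.


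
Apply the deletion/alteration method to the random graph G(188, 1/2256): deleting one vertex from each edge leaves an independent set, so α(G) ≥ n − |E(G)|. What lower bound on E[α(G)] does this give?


E[|E(G)|] = C(188, 2)·p = 17578 · (1/2256) = 187/24.
E[α(G)] ≥ n − E[|E(G)|] = 188 − 187/24 = 4325/24.
Numerically: ≈ 180.208333.
(This is only a lower bound; the true E[α(G)] may be larger.)

E[α(G)] ≥ 4325/24 ≈ 180.208333.


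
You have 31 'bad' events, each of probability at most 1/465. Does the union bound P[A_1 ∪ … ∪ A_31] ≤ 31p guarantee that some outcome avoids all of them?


Union bound: P[∪_{i=1}^{31} A_i] ≤ Σ_i P[A_i] ≤ 31·p = 31·(1/465) = 1/15.
Numerically: 1/15 ≈ 0.06667.
Is 1/15 < 1? YES.
Since P[∪ A_i] ≤ 1/15 < 1, the complement has P[∩ A_i^c] ≥ 1 − 1/15 = 14/15 > 0, so some outcome avoids every A_i.

31·p = 1/15 ≈ 0.06667; existence CERTIFIED by the union bound.


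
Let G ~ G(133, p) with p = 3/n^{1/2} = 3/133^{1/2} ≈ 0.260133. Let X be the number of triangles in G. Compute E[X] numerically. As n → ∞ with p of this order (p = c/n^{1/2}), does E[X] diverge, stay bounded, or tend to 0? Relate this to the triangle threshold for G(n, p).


Number of potential triangles: C(133, 3) = 383306.
Each occurs with probability p³ ≈ (0.260133)³ ≈ 1.76029843e-02.
By linearity: E[X] = C(133, 3)·p³ ≈ 383306 · 1.76029843e-02 ≈ 6747.329517.
Since α = 1/2 < 1, p = c/n^{1/2} ≫ 1/n is above the triangle threshold p ~ 1/n. Asymptotically E[X] ~ (c³/6)·n^{3(1−α)} = (3³/6)·n^{1.5} → ∞; triangles are abundant w.h.p.

E[X] ≈ 6747.329517; in regime p = Θ(1/n^{1/2}) E[X] diverges (above the triangle threshold p ~ 1/n).


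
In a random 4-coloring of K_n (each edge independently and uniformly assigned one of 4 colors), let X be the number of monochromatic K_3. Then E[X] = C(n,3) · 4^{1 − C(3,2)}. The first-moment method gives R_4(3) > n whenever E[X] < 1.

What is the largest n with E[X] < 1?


We need C(n, 3) · 4^{1 − 3} < 1, i.e. C(n, 3) < 4^{3 − 1} = 16.
Check values of n near the boundary:
  n = 3: C(3, 3) = 1; 1 < 16? YES
  n = 4: C(4, 3) = 4; 4 < 16? YES
  n = 5: C(5, 3) = 10; 10 < 16? YES
  n = 6: C(6, 3) = 20; 20 < 16? NO
The largest n with C(n, 3) < 16 is n = 5 (where E[X] = 5/8 ≈ 0.6250). Hence R_4(3) > 5, i.e. R_4(3) ≥ 6.

Largest n = 5; hence R_4(3) > 5.


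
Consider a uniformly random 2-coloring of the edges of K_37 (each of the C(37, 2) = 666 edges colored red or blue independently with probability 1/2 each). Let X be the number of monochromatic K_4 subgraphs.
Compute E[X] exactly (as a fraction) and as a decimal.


Let X = Σ_S X_S over the C(37, 4) = 66045 subsets S of size 4, where X_S = 1 if the K_4 on S is monochromatic.
For a fixed S, the K_4 on S has C(4, 2) = 6 edges. P[all 6 edges red] = (1/2)^6, and likewise for blue, so P[monochromatic] = 2·(1/2)^6 = 2^{1 − 6} = 1/32.
By linearity of expectation: E[X] = C(37, 4) · 2^{1 − 6} = 66045 · 1/32 = 66045/32.
Numerically: E[X] ≈ 2063.906250.

E[X] = C(37,4)·2^(1−C(4,2)) = 66045/32 ≈ 2063.906250.


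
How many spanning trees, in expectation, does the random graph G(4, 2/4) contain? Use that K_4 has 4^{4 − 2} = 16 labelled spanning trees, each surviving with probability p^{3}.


K_4 has 4^{4 − 2} = 16 labelled spanning trees.
For each such spanning tree H, let X_H = 1 if all 3 edges of H are present in G. Then P[X_H = 1] = p^{3} = (1/2)^{3} = 1/8.
Summing the indicators: E[X] = Σ_H E[X_H] = 16 · p^{3} = 16 · 1/8 = 2.
Numerically: E[X] ≈ 2.

E[X] = 16 · (1/2)^{3} = 2 ≈ 2.


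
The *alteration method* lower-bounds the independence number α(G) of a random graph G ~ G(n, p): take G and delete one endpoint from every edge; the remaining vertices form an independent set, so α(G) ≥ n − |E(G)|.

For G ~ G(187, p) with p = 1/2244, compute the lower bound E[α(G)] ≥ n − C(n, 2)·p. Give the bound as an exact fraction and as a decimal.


E[|E(G)|] = C(187, 2)·p = 17391 · (1/2244) = 31/4.
E[α(G)] ≥ n − E[|E(G)|] = 187 − 31/4 = 717/4.
Numerically: ≈ 179.2500.
(This is only a lower bound; the true E[α(G)] may be larger.)

E[α(G)] ≥ 717/4 ≈ 179.2500.


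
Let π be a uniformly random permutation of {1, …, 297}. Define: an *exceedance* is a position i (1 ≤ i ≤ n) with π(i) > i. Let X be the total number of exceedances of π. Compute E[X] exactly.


Write X = Σ_{i=1}^{297} X_i, where X_i = 1_{π(i) > i}.
For each fixed i, π(i) is uniform over {1, …, 297} (marginal of a uniform permutation), so P[π(i) > i] = (n − i)/n. Summing: Σ_{i=1}^{297} (n − i)/n = (0 + 1 + … + 296)/297 = 297(297 − 1)/(2·297) = (297 − 1)/2.
Hence E[X] = Σ_{i=1}^{297} (297 − i)/297 = 148 ≈ 148.0000.

E[X] = 148 = 148.0000.


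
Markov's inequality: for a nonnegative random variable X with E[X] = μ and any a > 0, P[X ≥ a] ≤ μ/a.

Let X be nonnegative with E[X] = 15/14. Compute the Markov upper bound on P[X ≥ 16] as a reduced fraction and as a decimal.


μ = E[X] = 15/14, a = 16.
Markov: P[X ≥ 16] ≤ μ/a = (15/14)/16 = 15/224.
Numerically: ≈ 0.066964.
(Since a = 16 > μ = 1.071429, the bound 15/224 is < 1 and informative.)

P[X ≥ 16] ≤ 15/224 ≈ 0.066964.


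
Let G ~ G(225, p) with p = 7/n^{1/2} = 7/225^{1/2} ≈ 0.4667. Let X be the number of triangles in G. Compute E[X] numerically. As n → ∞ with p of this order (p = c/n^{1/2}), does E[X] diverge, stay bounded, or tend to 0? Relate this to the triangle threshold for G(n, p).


Number of potential triangles: C(225, 3) = 1873200.
Each occurs with probability p³ ≈ (0.4667)³ ≈ 1.016296e-01.
By linearity: E[X] = C(225, 3)·p³ ≈ 1873200 · 1.016296e-01 ≈ 190372.6222.
Since α = 1/2 < 1, p = c/n^{1/2} ≫ 1/n is above the triangle threshold p ~ 1/n. Asymptotically E[X] ~ (c³/6)·n^{3(1−α)} = (7³/6)·n^{1.5} → ∞; triangles are abundant w.h.p.

E[X] ≈ 190372.6222; in regime p = Θ(1/n^{1/2}) E[X] diverges (above the triangle threshold p ~ 1/n).


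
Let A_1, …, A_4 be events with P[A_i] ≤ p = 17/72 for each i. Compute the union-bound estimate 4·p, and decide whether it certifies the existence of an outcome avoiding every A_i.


Union bound: P[∪_{i=1}^{4} A_i] ≤ Σ_i P[A_i] ≤ 4·p = 4·(17/72) = 17/18.
Numerically: 17/18 ≈ 0.944.
Is 17/18 < 1? YES.
Since P[∪ A_i] ≤ 17/18 < 1, the complement has P[∩ A_i^c] ≥ 1 − 17/18 = 1/18 > 0, so some outcome avoids every A_i.

4·p = 17/18 ≈ 0.944; existence CERTIFIED by the union bound.


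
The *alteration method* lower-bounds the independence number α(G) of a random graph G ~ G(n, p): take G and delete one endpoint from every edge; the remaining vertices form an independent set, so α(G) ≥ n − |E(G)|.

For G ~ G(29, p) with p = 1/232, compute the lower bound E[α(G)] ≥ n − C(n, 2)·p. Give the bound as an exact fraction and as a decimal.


E[|E(G)|] = C(29, 2)·p = 406 · (1/232) = 7/4.
E[α(G)] ≥ n − E[|E(G)|] = 29 − 7/4 = 109/4.
Numerically: ≈ 27.2500.
(This is only a lower bound; the true E[α(G)] may be larger.)

E[α(G)] ≥ 109/4 ≈ 27.2500.


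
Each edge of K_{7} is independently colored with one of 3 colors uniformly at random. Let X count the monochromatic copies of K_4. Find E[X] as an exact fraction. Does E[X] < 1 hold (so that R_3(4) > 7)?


E[X] = C(7, 4) · 3^{1 − 6} = 35 · 3^{−5} = 35/243.
As a reduced fraction: E[X] = 35/243 ≈ 0.144033.
Is E[X] < 1? YES.
Since E[X] < 1, there exists a 3-coloring of K_{7} with no monochromatic K_4; hence R_3(4) > 7.

E[X] = 35/243 ≈ 0.144033; E[X] < 1, so R_3(4) > 7.


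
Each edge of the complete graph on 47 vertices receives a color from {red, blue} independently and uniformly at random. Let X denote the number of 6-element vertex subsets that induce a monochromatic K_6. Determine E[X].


Let X = Σ_S X_S over the C(47, 6) = 10737573 subsets S of size 6, where X_S = 1 if the K_6 on S is monochromatic.
For a fixed S, the K_6 on S has C(6, 2) = 15 edges. P[all 15 edges red] = (1/2)^15, and likewise for blue, so P[monochromatic] = 2·(1/2)^15 = 2^{1 − 15} = 1/16384.
By linearity: E[X] = C(47, 6) · 2^{1 − 15} = 10737573 · 1/16384 = 10737573/16384.
Numerically: E[X] ≈ 655.36945.

E[X] = C(47,6)·2^(1−C(6,2)) = 10737573/16384 ≈ 655.36945.


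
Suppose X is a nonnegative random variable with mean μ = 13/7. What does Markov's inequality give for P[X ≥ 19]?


μ = E[X] = 13/7, a = 19.
Markov: P[X ≥ 19] ≤ μ/a = (13/7)/19 = 13/133.
Numerically: ≈ 0.098.
(Since a = 19 > μ = 1.857, the bound 13/133 is < 1 and informative.)

P[X ≥ 19] ≤ 13/133 ≈ 0.098.


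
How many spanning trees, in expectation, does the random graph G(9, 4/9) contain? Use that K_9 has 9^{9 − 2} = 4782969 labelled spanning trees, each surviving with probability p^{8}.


K_9 has 9^{9 − 2} = 4782969 labelled spanning trees.
For each such spanning tree H, let X_H = 1 if all 8 edges of H are present in G. Then P[X_H = 1] = p^{8} = (4/9)^{8} = 65536/43046721.
By linearity of expectation: E[X] = Σ_H E[X_H] = 4782969 · p^{8} = 4782969 · 65536/43046721 = 65536/9.
Numerically: E[X] ≈ 7281.8.

E[X] = 4782969 · (4/9)^{8} = 65536/9 ≈ 7281.8.


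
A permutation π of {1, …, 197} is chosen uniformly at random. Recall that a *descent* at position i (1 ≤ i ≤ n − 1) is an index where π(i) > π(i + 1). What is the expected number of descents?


Write X = Σ X_I over i = 1, …, 196, with X_I the indicator of one descent.
There are 196 indicators.
For each fixed i, the pair (π(i), π(i+1)) is a uniformly random ordered pair of distinct values from {1, …, 197}; by symmetry P[π(i) > π(i+1)] = 1/2.
By linearity: E[X] = 196 · (1/2) = (197 − 1) · (1/2) = 98 ≈ 98.00000.

E[X] = 98 = 98.00000.


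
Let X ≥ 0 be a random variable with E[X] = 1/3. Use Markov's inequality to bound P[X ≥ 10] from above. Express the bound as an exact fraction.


μ = E[X] = 1/3, a = 10.
Markov: P[X ≥ 10] ≤ μ/a = (1/3)/10 = 1/30.
Numerically: ≈ 0.033.
(Since a = 10 > μ = 0.333, the bound 1/30 is < 1 and informative.)

P[X ≥ 10] ≤ 1/30 ≈ 0.033.


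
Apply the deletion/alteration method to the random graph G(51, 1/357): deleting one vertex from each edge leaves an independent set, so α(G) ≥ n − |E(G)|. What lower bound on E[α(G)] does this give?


E[|E(G)|] = C(51, 2)·p = 1275 · (1/357) = 25/7.
E[α(G)] ≥ n − E[|E(G)|] = 51 − 25/7 = 332/7.
Numerically: ≈ 47.429.
(This is only a lower bound; the true E[α(G)] may be larger.)

E[α(G)] ≥ 332/7 ≈ 47.429.


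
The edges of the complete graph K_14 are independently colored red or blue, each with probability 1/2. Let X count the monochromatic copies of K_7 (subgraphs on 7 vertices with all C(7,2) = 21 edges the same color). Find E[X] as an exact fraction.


Let X = Σ_S X_S over the C(14, 7) = 3432 subsets S of size 7, where X_S = 1 if the K_7 on S is monochromatic.
For a fixed S, the K_7 on S has C(7, 2) = 21 edges. P[all 21 edges red] = (1/2)^21, and likewise for blue, so P[monochromatic] = 2·(1/2)^21 = 2^{1 − 21} = 1/1048576.
Summing: E[X] = C(14, 7) · 2^{1 − 21} = 3432 · 1/1048576 = 429/131072.
Numerically: E[X] ≈ 0.0033.

E[X] = C(14,7)·2^(1−C(7,2)) = 429/131072 ≈ 0.0033.


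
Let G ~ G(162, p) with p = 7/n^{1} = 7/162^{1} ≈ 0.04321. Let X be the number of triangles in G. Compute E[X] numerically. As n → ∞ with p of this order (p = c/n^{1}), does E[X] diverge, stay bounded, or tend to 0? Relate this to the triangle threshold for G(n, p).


Number of potential triangles: C(162, 3) = 695520.
Each occurs with probability p³ ≈ (0.04321)³ ≈ 8.067688e-05.
By linearity: E[X] = C(162, 3)·p³ ≈ 695520 · 8.067688e-05 ≈ 56.1124.
Here α = 1, so p = 7/n is exactly at the triangle threshold p ~ 1/n. Asymptotically E[X] → c³/6 = 7³/6 = 343/6 ≈ 57.1667, a bounded constant. In this regime the triangle count is asymptotically Poisson(c³/6).

E[X] ≈ 56.1124; in regime p = Θ(1/n^{1}) E[X] stays bounded (at the triangle threshold p ~ 1/n).


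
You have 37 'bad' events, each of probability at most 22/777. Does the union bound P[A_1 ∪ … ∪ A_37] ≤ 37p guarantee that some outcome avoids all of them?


Union bound: P[∪_{i=1}^{37} A_i] ≤ Σ_i P[A_i] ≤ 37·p = 37·(22/777) = 22/21.
Numerically: 22/21 ≈ 1.04762.
Is 22/21 < 1? NO.
Since the bound 22/21 is ≥ 1, the union bound is uninformative here; it does NOT by itself certify existence.

37·p = 22/21 ≈ 1.04762; existence NOT certified by the union bound.


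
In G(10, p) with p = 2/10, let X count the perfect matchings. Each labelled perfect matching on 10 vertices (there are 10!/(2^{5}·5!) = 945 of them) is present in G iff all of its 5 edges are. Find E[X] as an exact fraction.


K_10 has 10!/(2^{5}·5!) = 945 labelled perfect matchings.
For each such perfect matching H, let X_H = 1 if all 5 edges of H are present in G. Then P[X_H = 1] = p^{5} = (1/5)^{5} = 1/3125.
Summing the indicators: E[X] = Σ_H E[X_H] = 945 · p^{5} = 945 · 1/3125 = 189/625.
Numerically: E[X] ≈ 0.3024.

E[X] = 945 · (1/5)^{5} = 189/625 ≈ 0.3024.
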